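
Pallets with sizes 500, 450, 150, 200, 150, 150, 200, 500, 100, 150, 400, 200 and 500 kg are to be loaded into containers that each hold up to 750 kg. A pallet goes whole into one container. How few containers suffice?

5

Total = 500 + 500 + 500 + 450 + 400 + 200 + 200 + 200 + 150 + 150 + 150 + 150 + 100 = 3650 kg.
Lower bound: ⌈3650/750⌉ = 5 containers.
A packing using 5 containers:
  container 1: 500 + 200 = 700
  container 2: 500 + 200 = 700
  container 3: 500 + 150 + 100 = 750
  container 4: 450 + 150 + 150 = 750
  container 5: 400 + 200 + 150 = 750
This matches the lower bound, so 5 is optimal.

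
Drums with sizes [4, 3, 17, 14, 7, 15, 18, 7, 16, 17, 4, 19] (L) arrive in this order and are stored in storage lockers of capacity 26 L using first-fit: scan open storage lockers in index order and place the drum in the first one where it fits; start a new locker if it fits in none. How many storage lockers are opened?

  4 → locker 1 (new)  [load 4/26]
  3 → locker 1  [load 7/26]
  17 → locker 1  [load 24/26]
  14 → locker 2 (new)  [load 14/26]
  7 → locker 2  [load 21/26]
  15 → locker 3 (new)  [load 15/26]
  18 → locker 4 (new)  [load 18/26]
  7 → locker 3  [load 22/26]
  16 → locker 5 (new)  [load 16/26]
  17 → locker 6 (new)  [load 17/26]
  4 → locker 2  [load 25/26]
  19 → locker 7 (new)  [load 19/26]
7 storage lockers opened.

7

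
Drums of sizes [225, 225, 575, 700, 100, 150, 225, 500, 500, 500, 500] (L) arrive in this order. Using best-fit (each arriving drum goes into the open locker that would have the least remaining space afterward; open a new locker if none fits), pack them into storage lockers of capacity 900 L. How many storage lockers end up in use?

7

  225 → locker 1 (new)  [load 225/900]
  225 → locker 1  [load 450/900]
  575 → locker 2 (new)  [load 575/900]
  700 → locker 3 (new)  [load 700/900]
  100 → locker 3  [load 800/900]
  150 → locker 2  [load 725/900]
  225 → locker 1  [load 675/900]
  500 → locker 4 (new)  [load 500/900]
  500 → locker 5 (new)  [load 500/900]
  500 → locker 6 (new)  [load 500/900]
  500 → locker 7 (new)  [load 500/900]
7 storage lockers opened.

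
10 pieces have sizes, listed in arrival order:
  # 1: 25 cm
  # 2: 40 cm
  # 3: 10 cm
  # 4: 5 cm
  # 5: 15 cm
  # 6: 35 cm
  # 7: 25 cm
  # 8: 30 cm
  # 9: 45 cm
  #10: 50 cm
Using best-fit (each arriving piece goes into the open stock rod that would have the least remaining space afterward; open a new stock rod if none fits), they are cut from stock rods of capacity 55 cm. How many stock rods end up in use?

6

  25 → stock rod 1 (new)  [load 25/55]
  40 → stock rod 2 (new)  [load 40/55]
  10 → stock rod 2  [load 50/55]
  5 → stock rod 2  [load 55/55]
  15 → stock rod 1  [load 40/55]
  35 → stock rod 3 (new)  [load 35/55]
  25 → stock rod 4 (new)  [load 25/55]
  30 → stock rod 4  [load 55/55]
  45 → stock rod 5 (new)  [load 45/55]
  50 → stock rod 6 (new)  [load 50/55]
6 stock rods opened.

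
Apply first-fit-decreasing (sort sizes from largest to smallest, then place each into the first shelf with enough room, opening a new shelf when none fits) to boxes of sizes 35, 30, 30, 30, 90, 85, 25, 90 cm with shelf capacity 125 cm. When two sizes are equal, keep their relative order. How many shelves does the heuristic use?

4

Sorted descending: 90, 90, 85, 35, 30, 30, 30, 25.
  90 → shelf 1 (new)  [load 90/125]
  90 → shelf 2 (new)  [load 90/125]
  85 → shelf 3 (new)  [load 85/125]
  35 → shelf 1  [load 125/125]
  30 → shelf 2  [load 120/125]
  30 → shelf 3  [load 115/125]
  30 → shelf 4 (new)  [load 30/125]
  25 → shelf 4  [load 55/125]
4 shelves opened.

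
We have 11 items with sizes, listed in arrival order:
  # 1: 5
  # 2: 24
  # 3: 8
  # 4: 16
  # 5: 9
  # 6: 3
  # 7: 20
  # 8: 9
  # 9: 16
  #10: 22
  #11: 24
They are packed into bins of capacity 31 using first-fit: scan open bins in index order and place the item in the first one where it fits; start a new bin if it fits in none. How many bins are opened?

  5 → bin 1 (new)  [load 5/31]
  24 → bin 1  [load 29/31]
  8 → bin 2 (new)  [load 8/31]
  16 → bin 2  [load 24/31]
  9 → bin 3 (new)  [load 9/31]
  3 → bin 2  [load 27/31]
  20 → bin 3  [load 29/31]
  9 → bin 4 (new)  [load 9/31]
  16 → bin 4  [load 25/31]
  22 → bin 5 (new)  [load 22/31]
  24 → bin 6 (new)  [load 24/31]
6 bins opened.

6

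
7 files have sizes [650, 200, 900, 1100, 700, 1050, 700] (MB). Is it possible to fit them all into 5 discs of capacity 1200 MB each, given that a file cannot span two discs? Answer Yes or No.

No

Total = 5300 MB; ⌈5300/1200⌉ = 5.
6 files each exceed half the capacity and cannot share a disc, forcing at least 6 discs.
At least 6 discs are required, but only 5 are allowed.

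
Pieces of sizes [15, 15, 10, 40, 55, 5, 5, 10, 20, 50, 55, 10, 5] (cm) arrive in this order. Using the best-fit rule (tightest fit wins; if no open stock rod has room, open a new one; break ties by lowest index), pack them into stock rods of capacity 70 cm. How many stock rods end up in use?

5

  15 → stock rod 1 (new)  [load 15/70]
  15 → stock rod 1  [load 30/70]
  10 → stock rod 1  [load 40/70]
  40 → stock rod 2 (new)  [load 40/70]
  55 → stock rod 3 (new)  [load 55/70]
  5 → stock rod 3  [load 60/70]
  5 → stock rod 3  [load 65/70]
  10 → stock rod 1  [load 50/70]
  20 → stock rod 1  [load 70/70]
  50 → stock rod 4 (new)  [load 50/70]
  55 → stock rod 5 (new)  [load 55/70]
  10 → stock rod 5  [load 65/70]
  5 → stock rod 3  [load 70/70]
5 stock rods opened.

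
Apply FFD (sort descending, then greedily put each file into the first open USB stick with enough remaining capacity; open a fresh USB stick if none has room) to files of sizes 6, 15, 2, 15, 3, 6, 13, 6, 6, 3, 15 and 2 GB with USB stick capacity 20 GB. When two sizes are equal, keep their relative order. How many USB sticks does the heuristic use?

Sorted descending: 15, 15, 15, 13, 6, 6, 6, 6, 3, 3, 2, 2.
  15 → USB stick 1 (new)  [load 15/20]
  15 → USB stick 2 (new)  [load 15/20]
  15 → USB stick 3 (new)  [load 15/20]
  13 → USB stick 4 (new)  [load 13/20]
  6 → USB stick 4  [load 19/20]
  6 → USB stick 5 (new)  [load 6/20]
  6 → USB stick 5  [load 12/20]
  6 → USB stick 5  [load 18/20]
  3 → USB stick 1  [load 18/20]
  3 → USB stick 2  [load 18/20]
  2 → USB stick 1  [load 20/20]
  2 → USB stick 2  [load 20/20]
5 USB sticks opened.

5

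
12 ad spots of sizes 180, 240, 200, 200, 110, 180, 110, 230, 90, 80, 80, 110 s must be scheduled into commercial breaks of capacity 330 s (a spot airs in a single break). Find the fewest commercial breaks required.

6

Total = 240 + 230 + 200 + 200 + 180 + 180 + 110 + 110 + 110 + 90 + 80 + 80 = 1810 s.
Lower bound: ⌈1810/330⌉ = 6 commercial breaks.
A packing using 6 commercial breaks:
  break 1: 240 + 90 = 330
  break 2: 230 + 80 = 310
  break 3: 200 + 110 = 310
  break 4: 200 + 110 = 310
  break 5: 180 + 110 = 290
  break 6: 180 + 80 = 260
This matches the lower bound, so 6 is optimal.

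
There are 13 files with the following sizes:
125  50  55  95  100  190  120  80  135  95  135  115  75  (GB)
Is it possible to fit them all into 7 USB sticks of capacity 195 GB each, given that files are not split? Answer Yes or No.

No

Total = 1370 GB; ⌈1370/195⌉ = 8.
At least 8 USB sticks are required, but only 7 are allowed.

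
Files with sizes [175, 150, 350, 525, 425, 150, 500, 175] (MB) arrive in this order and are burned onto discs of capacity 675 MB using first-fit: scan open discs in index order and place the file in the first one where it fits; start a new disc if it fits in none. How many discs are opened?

  175 → disc 1 (new)  [load 175/675]
  150 → disc 1  [load 325/675]
  350 → disc 1  [load 675/675]
  525 → disc 2 (new)  [load 525/675]
  425 → disc 3 (new)  [load 425/675]
  150 → disc 2  [load 675/675]
  500 → disc 4 (new)  [load 500/675]
  175 → disc 3  [load 600/675]
4 discs opened.

4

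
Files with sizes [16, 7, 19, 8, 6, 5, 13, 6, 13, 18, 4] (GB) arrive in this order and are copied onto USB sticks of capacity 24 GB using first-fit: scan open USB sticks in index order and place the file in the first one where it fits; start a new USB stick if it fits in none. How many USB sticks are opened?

  16 → USB stick 1 (new)  [load 16/24]
  7 → USB stick 1  [load 23/24]
  19 → USB stick 2 (new)  [load 19/24]
  8 → USB stick 3 (new)  [load 8/24]
  6 → USB stick 3  [load 14/24]
  5 → USB stick 2  [load 24/24]
  13 → USB stick 4 (new)  [load 13/24]
  6 → USB stick 3  [load 20/24]
  13 → USB stick 5 (new)  [load 13/24]
  18 → USB stick 6 (new)  [load 18/24]
  4 → USB stick 3  [load 24/24]
6 USB sticks opened.

6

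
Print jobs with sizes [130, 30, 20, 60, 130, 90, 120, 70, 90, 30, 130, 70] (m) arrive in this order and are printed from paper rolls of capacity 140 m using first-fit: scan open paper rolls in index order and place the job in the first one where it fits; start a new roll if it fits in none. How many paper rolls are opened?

8

  130 → roll 1 (new)  [load 130/140]
  30 → roll 2 (new)  [load 30/140]
  20 → roll 2  [load 50/140]
  60 → roll 2  [load 110/140]
  130 → roll 3 (new)  [load 130/140]
  90 → roll 4 (new)  [load 90/140]
  120 → roll 5 (new)  [load 120/140]
  70 → roll 6 (new)  [load 70/140]
  90 → roll 7 (new)  [load 90/140]
  30 → roll 2  [load 140/140]
  130 → roll 8 (new)  [load 130/140]
  70 → roll 6  [load 140/140]
8 paper rolls opened.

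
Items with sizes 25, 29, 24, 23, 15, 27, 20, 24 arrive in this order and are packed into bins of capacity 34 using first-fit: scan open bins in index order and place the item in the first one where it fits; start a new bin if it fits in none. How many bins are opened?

  25 → bin 1 (new)  [load 25/34]
  29 → bin 2 (new)  [load 29/34]
  24 → bin 3 (new)  [load 24/34]
  23 → bin 4 (new)  [load 23/34]
  15 → bin 5 (new)  [load 15/34]
  27 → bin 6 (new)  [load 27/34]
  20 → bin 7 (new)  [load 20/34]
  24 → bin 8 (new)  [load 24/34]
8 bins opened.

8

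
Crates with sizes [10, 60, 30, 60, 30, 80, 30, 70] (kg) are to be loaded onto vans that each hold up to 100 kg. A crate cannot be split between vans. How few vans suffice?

Total = 80 + 70 + 60 + 60 + 30 + 30 + 30 + 10 = 370 kg.
Lower bound: ⌈370/100⌉ = 4 vans.
A packing using 4 vans:
  van 1: 80 + 10 = 90
  van 2: 70 + 30 = 100
  van 3: 60 + 30 = 90
  van 4: 60 + 30 = 90
This matches the lower bound, so 4 is optimal.

4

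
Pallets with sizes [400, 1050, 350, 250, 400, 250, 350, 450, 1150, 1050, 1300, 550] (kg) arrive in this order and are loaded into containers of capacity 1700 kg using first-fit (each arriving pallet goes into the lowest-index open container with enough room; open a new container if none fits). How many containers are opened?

5

  400 → container 1 (new)  [load 400/1700]
  1050 → container 1  [load 1450/1700]
  350 → container 2 (new)  [load 350/1700]
  250 → container 1  [load 1700/1700]
  400 → container 2  [load 750/1700]
  250 → container 2  [load 1000/1700]
  350 → container 2  [load 1350/1700]
  450 → container 3 (new)  [load 450/1700]
  1150 → container 3  [load 1600/1700]
  1050 → container 4 (new)  [load 1050/1700]
  1300 → container 5 (new)  [load 1300/1700]
  550 → container 4  [load 1600/1700]
5 containers opened.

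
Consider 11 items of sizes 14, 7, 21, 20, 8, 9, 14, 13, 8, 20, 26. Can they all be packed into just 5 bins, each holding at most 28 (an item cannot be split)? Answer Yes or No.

No

Total = 160; ⌈160/28⌉ = 6.
At least 6 bins are required, but only 5 are allowed.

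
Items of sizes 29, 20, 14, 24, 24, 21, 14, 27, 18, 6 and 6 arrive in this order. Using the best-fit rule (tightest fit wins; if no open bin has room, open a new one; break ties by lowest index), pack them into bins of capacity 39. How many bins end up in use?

  29 → bin 1 (new)  [load 29/39]
  20 → bin 2 (new)  [load 20/39]
  14 → bin 2  [load 34/39]
  24 → bin 3 (new)  [load 24/39]
  24 → bin 4 (new)  [load 24/39]
  21 → bin 5 (new)  [load 21/39]
  14 → bin 3  [load 38/39]
  27 → bin 6 (new)  [load 27/39]
  18 → bin 5  [load 39/39]
  6 → bin 1  [load 35/39]
  6 → bin 6  [load 33/39]
6 bins opened.

6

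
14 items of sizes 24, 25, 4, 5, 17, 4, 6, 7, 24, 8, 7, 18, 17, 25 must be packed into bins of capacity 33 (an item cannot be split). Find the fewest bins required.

7

Total = 25 + 25 + 24 + 24 + 18 + 17 + 17 + 8 + 7 + 7 + 6 + 5 + 4 + 4 = 191.
Lower bound: ⌈191/33⌉ = 6 bins.
Also, 7 items each exceed 33/2, and no two of those can share a bin, so at least 7 bins are needed.
A packing using 7 bins:
  bin 1: 25 + 8 = 33
  bin 2: 25 + 7 = 32
  bin 3: 24 + 7 = 31
  bin 4: 24 + 6 = 30
  bin 5: 18 + 5 + 4 + 4 = 31
  bin 6: 17 = 17
  bin 7: 17 = 17
This matches the lower bound, so 7 is optimal.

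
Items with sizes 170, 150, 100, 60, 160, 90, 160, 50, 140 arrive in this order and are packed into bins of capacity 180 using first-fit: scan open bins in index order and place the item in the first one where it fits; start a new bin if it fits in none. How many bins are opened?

  170 → bin 1 (new)  [load 170/180]
  150 → bin 2 (new)  [load 150/180]
  100 → bin 3 (new)  [load 100/180]
  60 → bin 3  [load 160/180]
  160 → bin 4 (new)  [load 160/180]
  90 → bin 5 (new)  [load 90/180]
  160 → bin 6 (new)  [load 160/180]
  50 → bin 5  [load 140/180]
  140 → bin 7 (new)  [load 140/180]
7 bins opened.

7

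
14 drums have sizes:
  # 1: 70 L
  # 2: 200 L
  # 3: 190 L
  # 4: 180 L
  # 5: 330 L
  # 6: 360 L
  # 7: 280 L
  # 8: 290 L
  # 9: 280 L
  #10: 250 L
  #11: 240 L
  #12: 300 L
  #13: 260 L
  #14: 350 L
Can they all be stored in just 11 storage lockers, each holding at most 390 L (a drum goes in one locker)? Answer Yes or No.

Total = 3580 L; ⌈3580/390⌉ = 10.
11 drums each exceed half the capacity and cannot share a locker, forcing at least 11 storage lockers.
The bound of 11 does not rule out 11, but exhaustive search shows no assignment into 11 storage lockers of capacity 390 L exists — the minimum is 12.

No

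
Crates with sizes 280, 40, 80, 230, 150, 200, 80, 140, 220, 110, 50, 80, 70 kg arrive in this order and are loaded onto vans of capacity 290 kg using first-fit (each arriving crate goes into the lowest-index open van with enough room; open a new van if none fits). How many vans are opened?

7

  280 → van 1 (new)  [load 280/290]
  40 → van 2 (new)  [load 40/290]
  80 → van 2  [load 120/290]
  230 → van 3 (new)  [load 230/290]
  150 → van 2  [load 270/290]
  200 → van 4 (new)  [load 200/290]
  80 → van 4  [load 280/290]
  140 → van 5 (new)  [load 140/290]
  220 → van 6 (new)  [load 220/290]
  110 → van 5  [load 250/290]
  50 → van 3  [load 280/290]
  80 → van 7 (new)  [load 80/290]
  70 → van 6  [load 290/290]
7 vans opened.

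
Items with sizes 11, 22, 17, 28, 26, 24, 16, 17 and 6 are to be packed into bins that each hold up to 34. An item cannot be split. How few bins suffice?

6

Total = 28 + 26 + 24 + 22 + 17 + 17 + 16 + 11 + 6 = 167.
Lower bound: ⌈167/34⌉ = 5 bins.
A packing using 6 bins:
  bin 1: 28 + 6 = 34
  bin 2: 26 = 26
  bin 3: 24 = 24
  bin 4: 22 + 11 = 33
  bin 5: 17 + 17 = 34
  bin 6: 16 = 16
No arrangement into 5 bins stays within capacity, so 6 is optimal.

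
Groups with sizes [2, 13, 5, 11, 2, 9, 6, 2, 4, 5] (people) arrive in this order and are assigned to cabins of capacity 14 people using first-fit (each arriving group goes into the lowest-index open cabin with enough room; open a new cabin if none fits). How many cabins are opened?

  2 → cabin 1 (new)  [load 2/14]
  13 → cabin 2 (new)  [load 13/14]
  5 → cabin 1  [load 7/14]
  11 → cabin 3 (new)  [load 11/14]
  2 → cabin 1  [load 9/14]
  9 → cabin 4 (new)  [load 9/14]
  6 → cabin 5 (new)  [load 6/14]
  2 → cabin 1  [load 11/14]
  4 → cabin 4  [load 13/14]
  5 → cabin 5  [load 11/14]
5 cabins opened.

5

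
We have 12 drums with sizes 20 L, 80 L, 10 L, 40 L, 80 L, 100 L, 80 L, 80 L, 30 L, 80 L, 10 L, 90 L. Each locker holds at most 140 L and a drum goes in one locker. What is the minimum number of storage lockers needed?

7

Total = 100 + 90 + 80 + 80 + 80 + 80 + 80 + 40 + 30 + 20 + 10 + 10 = 700 L.
Lower bound: ⌈700/140⌉ = 5 storage lockers.
Also, 7 drums each exceed 70 L, and no two of those can share a locker, so at least 7 storage lockers are needed.
A packing using 7 storage lockers:
  locker 1: 100 + 40 = 140
  locker 2: 90 + 30 + 20 = 140
  locker 3: 80 + 10 + 10 = 100
  locker 4: 80 = 80
  locker 5: 80 = 80
  locker 6: 80 = 80
  locker 7: 80 = 80
This matches the lower bound, so 7 is optimal.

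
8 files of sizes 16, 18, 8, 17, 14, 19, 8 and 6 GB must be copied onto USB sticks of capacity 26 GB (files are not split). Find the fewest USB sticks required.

5

Total = 19 + 18 + 17 + 16 + 14 + 8 + 8 + 6 = 106 GB.
Lower bound: ⌈106/26⌉ = 5 USB sticks.
A packing using 5 USB sticks:
  USB stick 1: 19 + 6 = 25
  USB stick 2: 18 + 8 = 26
  USB stick 3: 17 + 8 = 25
  USB stick 4: 16 = 16
  USB stick 5: 14 = 14
This matches the lower bound, so 5 is optimal.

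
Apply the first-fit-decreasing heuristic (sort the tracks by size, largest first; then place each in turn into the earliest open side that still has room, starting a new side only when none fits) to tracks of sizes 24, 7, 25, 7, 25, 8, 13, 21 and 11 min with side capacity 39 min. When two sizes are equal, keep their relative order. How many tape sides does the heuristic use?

Sorted descending: 25, 25, 24, 21, 13, 11, 8, 7, 7.
  25 → side 1 (new)  [load 25/39]
  25 → side 2 (new)  [load 25/39]
  24 → side 3 (new)  [load 24/39]
  21 → side 4 (new)  [load 21/39]
  13 → side 1  [load 38/39]
  11 → side 2  [load 36/39]
  8 → side 3  [load 32/39]
  7 → side 3  [load 39/39]
  7 → side 4  [load 28/39]
4 tape sides opened.

4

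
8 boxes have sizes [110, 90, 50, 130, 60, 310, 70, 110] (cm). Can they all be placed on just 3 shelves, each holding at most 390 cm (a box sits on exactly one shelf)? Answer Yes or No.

A valid assignment using 3 shelves:
  shelf 1: 310 + 70 = 380
  shelf 2: 130 + 110 + 110 = 350
  shelf 3: 90 + 60 + 50 = 200
Every load is within 390 cm, so 3 shelves suffice.

Yes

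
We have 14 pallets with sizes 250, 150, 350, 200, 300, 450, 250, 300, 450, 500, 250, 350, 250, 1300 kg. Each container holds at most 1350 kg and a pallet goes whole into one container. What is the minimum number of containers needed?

4

Total = 1300 + 500 + 450 + 450 + 350 + 350 + 300 + 300 + 250 + 250 + 250 + 250 + 200 + 150 = 5350 kg.
Lower bound: ⌈5350/1350⌉ = 4 containers.
A packing using 4 containers:
  container 1: 1300 = 1300
  container 2: 500 + 450 + 250 + 150 = 1350
  container 3: 450 + 350 + 350 + 200 = 1350
  container 4: 300 + 300 + 250 + 250 + 250 = 1350
This matches the lower bound, so 4 is optimal.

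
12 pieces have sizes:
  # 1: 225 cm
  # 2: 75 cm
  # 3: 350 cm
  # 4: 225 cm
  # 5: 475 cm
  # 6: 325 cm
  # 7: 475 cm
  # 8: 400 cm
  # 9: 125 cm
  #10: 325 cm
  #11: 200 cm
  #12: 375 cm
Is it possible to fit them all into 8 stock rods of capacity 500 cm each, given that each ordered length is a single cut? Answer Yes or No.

Total = 3575 cm; ⌈3575/500⌉ = 8.
The bound of 8 does not rule out 8, but exhaustive search shows no assignment into 8 stock rods of capacity 500 cm exists — the minimum is 9.

No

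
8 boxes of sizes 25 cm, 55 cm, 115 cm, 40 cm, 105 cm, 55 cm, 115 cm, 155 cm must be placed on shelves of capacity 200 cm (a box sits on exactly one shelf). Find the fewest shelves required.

4

Total = 155 + 115 + 115 + 105 + 55 + 55 + 40 + 25 = 665 cm.
Lower bound: ⌈665/200⌉ = 4 shelves.
A packing using 4 shelves:
  shelf 1: 155 + 40 = 195
  shelf 2: 115 + 55 + 25 = 195
  shelf 3: 115 + 55 = 170
  shelf 4: 105 = 105
This matches the lower bound, so 4 is optimal.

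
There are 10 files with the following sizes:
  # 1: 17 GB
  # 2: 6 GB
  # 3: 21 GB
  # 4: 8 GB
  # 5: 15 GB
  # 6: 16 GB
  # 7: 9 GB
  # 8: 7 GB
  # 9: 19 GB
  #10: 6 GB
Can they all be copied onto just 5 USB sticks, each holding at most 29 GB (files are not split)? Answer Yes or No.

Yes

A valid assignment using 5 USB sticks:
  USB stick 1: 21 + 8 = 29
  USB stick 2: 19 + 9 = 28
  USB stick 3: 17 + 7 = 24
  USB stick 4: 16 + 6 + 6 = 28
  USB stick 5: 15 = 15
Every load is within 29 GB, so 5 USB sticks suffice.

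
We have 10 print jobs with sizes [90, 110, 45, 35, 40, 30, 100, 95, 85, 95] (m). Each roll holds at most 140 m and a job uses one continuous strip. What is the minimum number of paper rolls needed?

6

Total = 110 + 100 + 95 + 95 + 90 + 85 + 45 + 40 + 35 + 30 = 725 m.
Lower bound: ⌈725/140⌉ = 6 paper rolls.
A packing using 6 paper rolls:
  roll 1: 110 + 30 = 140
  roll 2: 100 + 40 = 140
  roll 3: 95 + 45 = 140
  roll 4: 95 + 35 = 130
  roll 5: 90 = 90
  roll 6: 85 = 85
This matches the lower bound, so 6 is optimal.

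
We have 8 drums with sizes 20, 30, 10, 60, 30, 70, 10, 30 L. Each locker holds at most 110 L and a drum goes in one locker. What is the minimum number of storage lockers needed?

3

Total = 70 + 60 + 30 + 30 + 30 + 20 + 10 + 10 = 260 L.
Lower bound: ⌈260/110⌉ = 3 storage lockers.
A packing using 3 storage lockers:
  locker 1: 70 + 30 + 10 = 110
  locker 2: 60 + 30 + 20 = 110
  locker 3: 30 + 10 = 40
This matches the lower bound, so 3 is optimal.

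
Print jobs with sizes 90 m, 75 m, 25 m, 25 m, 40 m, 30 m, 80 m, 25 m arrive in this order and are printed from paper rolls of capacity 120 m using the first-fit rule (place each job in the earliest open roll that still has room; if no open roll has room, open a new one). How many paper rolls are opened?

4

  90 → roll 1 (new)  [load 90/120]
  75 → roll 2 (new)  [load 75/120]
  25 → roll 1  [load 115/120]
  25 → roll 2  [load 100/120]
  40 → roll 3 (new)  [load 40/120]
  30 → roll 3  [load 70/120]
  80 → roll 4 (new)  [load 80/120]
  25 → roll 3  [load 95/120]
4 paper rolls opened.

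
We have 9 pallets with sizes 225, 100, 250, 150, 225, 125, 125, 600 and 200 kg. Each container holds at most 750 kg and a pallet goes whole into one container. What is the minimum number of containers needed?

Total = 600 + 250 + 225 + 225 + 200 + 150 + 125 + 125 + 100 = 2000 kg.
Lower bound: ⌈2000/750⌉ = 3 containers.
A packing using 3 containers:
  container 1: 600 + 150 = 750
  container 2: 250 + 225 + 225 = 700
  container 3: 200 + 125 + 125 + 100 = 550
This matches the lower bound, so 3 is optimal.

3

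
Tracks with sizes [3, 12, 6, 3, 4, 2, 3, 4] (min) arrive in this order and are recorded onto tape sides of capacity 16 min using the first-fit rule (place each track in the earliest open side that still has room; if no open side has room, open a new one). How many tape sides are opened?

3

  3 → side 1 (new)  [load 3/16]
  12 → side 1  [load 15/16]
  6 → side 2 (new)  [load 6/16]
  3 → side 2  [load 9/16]
  4 → side 2  [load 13/16]
  2 → side 2  [load 15/16]
  3 → side 3 (new)  [load 3/16]
  4 → side 3  [load 7/16]
3 tape sides opened.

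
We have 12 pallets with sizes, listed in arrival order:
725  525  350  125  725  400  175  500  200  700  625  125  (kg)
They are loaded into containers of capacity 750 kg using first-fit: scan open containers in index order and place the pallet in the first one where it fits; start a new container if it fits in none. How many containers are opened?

8

  725 → container 1 (new)  [load 725/750]
  525 → container 2 (new)  [load 525/750]
  350 → container 3 (new)  [load 350/750]
  125 → container 2  [load 650/750]
  725 → container 4 (new)  [load 725/750]
  400 → container 3  [load 750/750]
  175 → container 5 (new)  [load 175/750]
  500 → container 5  [load 675/750]
  200 → container 6 (new)  [load 200/750]
  700 → container 7 (new)  [load 700/750]
  625 → container 8 (new)  [load 625/750]
  125 → container 6  [load 325/750]
8 containers opened.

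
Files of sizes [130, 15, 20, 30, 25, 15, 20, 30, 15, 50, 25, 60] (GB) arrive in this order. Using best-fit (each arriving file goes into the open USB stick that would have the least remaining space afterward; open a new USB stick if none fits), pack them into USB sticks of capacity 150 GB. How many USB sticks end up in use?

3

  130 → USB stick 1 (new)  [load 130/150]
  15 → USB stick 1  [load 145/150]
  20 → USB stick 2 (new)  [load 20/150]
  30 → USB stick 2  [load 50/150]
  25 → USB stick 2  [load 75/150]
  15 → USB stick 2  [load 90/150]
  20 → USB stick 2  [load 110/150]
  30 → USB stick 2  [load 140/150]
  15 → USB stick 3 (new)  [load 15/150]
  50 → USB stick 3  [load 65/150]
  25 → USB stick 3  [load 90/150]
  60 → USB stick 3  [load 150/150]
3 USB sticks opened.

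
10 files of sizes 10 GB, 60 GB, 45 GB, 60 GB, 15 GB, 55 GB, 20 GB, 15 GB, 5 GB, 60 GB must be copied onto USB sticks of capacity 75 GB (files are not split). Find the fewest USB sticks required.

Total = 60 + 60 + 60 + 55 + 45 + 20 + 15 + 15 + 10 + 5 = 345 GB.
Lower bound: ⌈345/75⌉ = 5 USB sticks.
A packing using 5 USB sticks:
  USB stick 1: 60 + 15 = 75
  USB stick 2: 60 + 15 = 75
  USB stick 3: 60 + 10 + 5 = 75
  USB stick 4: 55 + 20 = 75
  USB stick 5: 45 = 45
This matches the lower bound, so 5 is optimal.

5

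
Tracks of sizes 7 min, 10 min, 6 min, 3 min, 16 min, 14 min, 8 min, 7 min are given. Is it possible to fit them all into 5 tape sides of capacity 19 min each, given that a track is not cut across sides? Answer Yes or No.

A valid assignment using 5 tape sides:
  side 1: 16 + 3 = 19
  side 2: 14 = 14
  side 3: 10 + 8 = 18
  side 4: 7 + 7 = 14
  side 5: 6 = 6
Every load is within 19 min, so 5 tape sides suffice.

Yes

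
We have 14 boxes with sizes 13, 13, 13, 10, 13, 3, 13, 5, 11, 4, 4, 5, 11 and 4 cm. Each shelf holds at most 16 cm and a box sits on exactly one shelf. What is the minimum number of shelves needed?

Total = 13 + 13 + 13 + 13 + 13 + 11 + 11 + 10 + 5 + 5 + 4 + 4 + 4 + 3 = 122 cm.
Lower bound: ⌈122/16⌉ = 8 shelves.
A packing using 9 shelves:
  shelf 1: 13 + 3 = 16
  shelf 2: 13 = 13
  shelf 3: 13 = 13
  shelf 4: 13 = 13
  shelf 5: 13 = 13
  shelf 6: 11 + 5 = 16
  shelf 7: 11 + 5 = 16
  shelf 8: 10 + 4 = 14
  shelf 9: 4 + 4 = 8
No arrangement into 8 shelves stays within capacity, so 9 is optimal.

9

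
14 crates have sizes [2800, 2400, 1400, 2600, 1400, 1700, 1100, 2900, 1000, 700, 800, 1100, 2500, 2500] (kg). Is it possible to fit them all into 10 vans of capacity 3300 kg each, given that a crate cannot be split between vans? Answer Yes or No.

Yes

A valid assignment using 9 vans:
  van 1: 2900 = 2900
  van 2: 2800 = 2800
  van 3: 2600 + 700 = 3300
  van 4: 2500 + 800 = 3300
  van 5: 2500 = 2500
  van 6: 2400 = 2400
  van 7: 1700 + 1400 = 3100
  van 8: 1400 + 1100 = 2500
  van 9: 1100 + 1000 = 2100
That uses only 9 ≤ 10, so 10 vans are enough.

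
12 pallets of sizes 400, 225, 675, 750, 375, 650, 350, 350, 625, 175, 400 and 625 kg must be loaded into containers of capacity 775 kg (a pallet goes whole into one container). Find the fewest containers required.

8

Total = 750 + 675 + 650 + 625 + 625 + 400 + 400 + 375 + 350 + 350 + 225 + 175 = 5600 kg.
Lower bound: ⌈5600/775⌉ = 8 containers.
A packing using 8 containers:
  container 1: 750 = 750
  container 2: 675 = 675
  container 3: 650 = 650
  container 4: 625 = 625
  container 5: 625 = 625
  container 6: 400 + 375 = 775
  container 7: 400 + 350 = 750
  container 8: 350 + 225 + 175 = 750
This matches the lower bound, so 8 is optimal.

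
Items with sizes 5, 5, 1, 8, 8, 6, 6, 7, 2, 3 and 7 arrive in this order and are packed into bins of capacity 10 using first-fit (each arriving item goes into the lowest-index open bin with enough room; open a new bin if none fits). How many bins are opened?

7

  5 → bin 1 (new)  [load 5/10]
  5 → bin 1  [load 10/10]
  1 → bin 2 (new)  [load 1/10]
  8 → bin 2  [load 9/10]
  8 → bin 3 (new)  [load 8/10]
  6 → bin 4 (new)  [load 6/10]
  6 → bin 5 (new)  [load 6/10]
  7 → bin 6 (new)  [load 7/10]
  2 → bin 3  [load 10/10]
  3 → bin 4  [load 9/10]
  7 → bin 7 (new)  [load 7/10]
7 bins opened.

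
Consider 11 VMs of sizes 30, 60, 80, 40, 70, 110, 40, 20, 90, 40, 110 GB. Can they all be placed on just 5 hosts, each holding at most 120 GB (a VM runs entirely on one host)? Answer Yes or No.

No

Total = 690 GB; ⌈690/120⌉ = 6.
At least 6 hosts are required, but only 5 are allowed.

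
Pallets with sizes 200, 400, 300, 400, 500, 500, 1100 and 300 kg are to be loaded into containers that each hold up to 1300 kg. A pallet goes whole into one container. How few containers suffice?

Total = 1100 + 500 + 500 + 400 + 400 + 300 + 300 + 200 = 3700 kg.
Lower bound: ⌈3700/1300⌉ = 3 containers.
A packing using 3 containers:
  container 1: 1100 + 200 = 1300
  container 2: 500 + 500 + 300 = 1300
  container 3: 400 + 400 + 300 = 1100
This matches the lower bound, so 3 is optimal.

3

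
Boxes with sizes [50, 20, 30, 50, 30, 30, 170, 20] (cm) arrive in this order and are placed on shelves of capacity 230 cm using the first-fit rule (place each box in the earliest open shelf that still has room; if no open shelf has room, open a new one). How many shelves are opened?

2

  50 → shelf 1 (new)  [load 50/230]
  20 → shelf 1  [load 70/230]
  30 → shelf 1  [load 100/230]
  50 → shelf 1  [load 150/230]
  30 → shelf 1  [load 180/230]
  30 → shelf 1  [load 210/230]
  170 → shelf 2 (new)  [load 170/230]
  20 → shelf 1  [load 230/230]
2 shelves opened.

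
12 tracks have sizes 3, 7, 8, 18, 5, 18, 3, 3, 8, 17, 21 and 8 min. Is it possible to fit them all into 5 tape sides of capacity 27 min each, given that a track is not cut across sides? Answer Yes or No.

A valid assignment using 5 tape sides:
  side 1: 21 + 5 = 26
  side 2: 18 + 8 = 26
  side 3: 18 + 8 = 26
  side 4: 17 + 8 = 25
  side 5: 7 + 3 + 3 + 3 = 16
Every load is within 27 min, so 5 tape sides suffice.

Yes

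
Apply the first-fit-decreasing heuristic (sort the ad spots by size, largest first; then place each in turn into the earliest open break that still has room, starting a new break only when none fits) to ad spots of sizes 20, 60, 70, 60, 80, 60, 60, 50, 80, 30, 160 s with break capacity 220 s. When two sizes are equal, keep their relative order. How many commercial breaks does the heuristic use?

4

Sorted descending: 160, 80, 80, 70, 60, 60, 60, 60, 50, 30, 20.
  160 → break 1 (new)  [load 160/220]
  80 → break 2 (new)  [load 80/220]
  80 → break 2  [load 160/220]
  70 → break 3 (new)  [load 70/220]
  60 → break 1  [load 220/220]
  60 → break 2  [load 220/220]
  60 → break 3  [load 130/220]
  60 → break 3  [load 190/220]
  50 → break 4 (new)  [load 50/220]
  30 → break 3  [load 220/220]
  20 → break 4  [load 70/220]
4 commercial breaks opened.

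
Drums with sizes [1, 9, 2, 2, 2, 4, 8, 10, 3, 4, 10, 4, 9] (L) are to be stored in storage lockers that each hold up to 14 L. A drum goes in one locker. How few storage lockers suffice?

Total = 10 + 10 + 9 + 9 + 8 + 4 + 4 + 4 + 3 + 2 + 2 + 2 + 1 = 68 L.
Lower bound: ⌈68/14⌉ = 5 storage lockers.
A packing using 5 storage lockers:
  locker 1: 10 + 4 = 14
  locker 2: 10 + 4 = 14
  locker 3: 9 + 4 + 1 = 14
  locker 4: 9 + 3 + 2 = 14
  locker 5: 8 + 2 + 2 = 12
This matches the lower bound, so 5 is optimal.

5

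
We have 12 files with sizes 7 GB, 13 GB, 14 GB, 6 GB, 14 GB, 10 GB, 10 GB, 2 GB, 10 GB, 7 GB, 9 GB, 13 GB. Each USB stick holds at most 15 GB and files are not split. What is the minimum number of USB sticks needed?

Total = 14 + 14 + 13 + 13 + 10 + 10 + 10 + 9 + 7 + 7 + 6 + 2 = 115 GB.
Lower bound: ⌈115/15⌉ = 8 USB sticks.
A packing using 9 USB sticks:
  USB stick 1: 14 = 14
  USB stick 2: 14 = 14
  USB stick 3: 13 + 2 = 15
  USB stick 4: 13 = 13
  USB stick 5: 10 = 10
  USB stick 6: 10 = 10
  USB stick 7: 10 = 10
  USB stick 8: 9 + 6 = 15
  USB stick 9: 7 + 7 = 14
No arrangement into 8 USB sticks stays within capacity, so 9 is optimal.

9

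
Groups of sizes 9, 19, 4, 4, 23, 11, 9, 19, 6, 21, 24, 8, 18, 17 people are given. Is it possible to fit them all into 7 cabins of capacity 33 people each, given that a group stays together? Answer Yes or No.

A valid assignment using 7 cabins:
  cabin 1: 24 + 9 = 33
  cabin 2: 23 + 9 = 32
  cabin 3: 21 + 11 = 32
  cabin 4: 19 + 8 + 6 = 33
  cabin 5: 19 + 4 + 4 = 27
  cabin 6: 18 = 18
  cabin 7: 17 = 17
Every load is within 33 people, so 7 cabins suffice.

Yes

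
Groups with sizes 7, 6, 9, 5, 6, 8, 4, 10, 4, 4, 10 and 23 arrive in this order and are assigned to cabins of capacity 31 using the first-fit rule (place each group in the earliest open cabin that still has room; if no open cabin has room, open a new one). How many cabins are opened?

4

  7 → cabin 1 (new)  [load 7/31]
  6 → cabin 1  [load 13/31]
  9 → cabin 1  [load 22/31]
  5 → cabin 1  [load 27/31]
  6 → cabin 2 (new)  [load 6/31]
  8 → cabin 2  [load 14/31]
  4 → cabin 1  [load 31/31]
  10 → cabin 2  [load 24/31]
  4 → cabin 2  [load 28/31]
  4 → cabin 3 (new)  [load 4/31]
  10 → cabin 3  [load 14/31]
  23 → cabin 4 (new)  [load 23/31]
4 cabins opened.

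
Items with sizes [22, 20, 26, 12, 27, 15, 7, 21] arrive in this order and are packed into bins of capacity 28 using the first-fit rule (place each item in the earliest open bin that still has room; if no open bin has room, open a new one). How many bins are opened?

6

  22 → bin 1 (new)  [load 22/28]
  20 → bin 2 (new)  [load 20/28]
  26 → bin 3 (new)  [load 26/28]
  12 → bin 4 (new)  [load 12/28]
  27 → bin 5 (new)  [load 27/28]
  15 → bin 4  [load 27/28]
  7 → bin 2  [load 27/28]
  21 → bin 6 (new)  [load 21/28]
6 bins opened.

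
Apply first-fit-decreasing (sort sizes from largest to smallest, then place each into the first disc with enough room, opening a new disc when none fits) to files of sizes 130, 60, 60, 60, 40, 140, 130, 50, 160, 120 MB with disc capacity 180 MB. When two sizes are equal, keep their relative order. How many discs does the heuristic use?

6

Sorted descending: 160, 140, 130, 130, 120, 60, 60, 60, 50, 40.
  160 → disc 1 (new)  [load 160/180]
  140 → disc 2 (new)  [load 140/180]
  130 → disc 3 (new)  [load 130/180]
  130 → disc 4 (new)  [load 130/180]
  120 → disc 5 (new)  [load 120/180]
  60 → disc 5  [load 180/180]
  60 → disc 6 (new)  [load 60/180]
  60 → disc 6  [load 120/180]
  50 → disc 3  [load 180/180]
  40 → disc 2  [load 180/180]
6 discs opened.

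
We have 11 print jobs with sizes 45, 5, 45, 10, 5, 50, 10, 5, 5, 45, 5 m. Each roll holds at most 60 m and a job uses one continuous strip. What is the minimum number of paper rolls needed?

4

Total = 50 + 45 + 45 + 45 + 10 + 10 + 5 + 5 + 5 + 5 + 5 = 230 m.
Lower bound: ⌈230/60⌉ = 4 paper rolls.
A packing using 4 paper rolls:
  roll 1: 50 + 10 = 60
  roll 2: 45 + 10 + 5 = 60
  roll 3: 45 + 5 + 5 + 5 = 60
  roll 4: 45 + 5 = 50
This matches the lower bound, so 4 is optimal.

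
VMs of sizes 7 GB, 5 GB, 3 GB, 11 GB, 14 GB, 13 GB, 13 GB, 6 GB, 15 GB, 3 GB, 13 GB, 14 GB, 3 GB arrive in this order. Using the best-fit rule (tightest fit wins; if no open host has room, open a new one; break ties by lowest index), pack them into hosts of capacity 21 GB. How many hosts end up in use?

  7 → host 1 (new)  [load 7/21]
  5 → host 1  [load 12/21]
  3 → host 1  [load 15/21]
  11 → host 2 (new)  [load 11/21]
  14 → host 3 (new)  [load 14/21]
  13 → host 4 (new)  [load 13/21]
  13 → host 5 (new)  [load 13/21]
  6 → host 1  [load 21/21]
  15 → host 6 (new)  [load 15/21]
  3 → host 6  [load 18/21]
  13 → host 7 (new)  [load 13/21]
  14 → host 8 (new)  [load 14/21]
  3 → host 6  [load 21/21]
8 hosts opened.

8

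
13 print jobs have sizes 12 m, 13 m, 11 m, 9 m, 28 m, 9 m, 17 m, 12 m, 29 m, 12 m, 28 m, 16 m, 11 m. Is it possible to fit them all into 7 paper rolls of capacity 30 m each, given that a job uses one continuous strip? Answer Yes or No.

Total = 207 m; ⌈207/30⌉ = 7.
The bound of 7 does not rule out 7, but exhaustive search shows no assignment into 7 paper rolls of capacity 30 m exists — the minimum is 8.

No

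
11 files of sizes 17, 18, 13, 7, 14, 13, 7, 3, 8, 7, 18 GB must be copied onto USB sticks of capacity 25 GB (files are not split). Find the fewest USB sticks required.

6

Total = 18 + 18 + 17 + 14 + 13 + 13 + 8 + 7 + 7 + 7 + 3 = 125 GB.
Lower bound: ⌈125/25⌉ = 5 USB sticks.
Also, 6 files each exceed 25/2 GB, and no two of those can share a USB stick, so at least 6 USB sticks are needed.
A packing using 6 USB sticks:
  USB stick 1: 18 + 7 = 25
  USB stick 2: 18 + 7 = 25
  USB stick 3: 17 + 8 = 25
  USB stick 4: 14 + 7 + 3 = 24
  USB stick 5: 13 = 13
  USB stick 6: 13 = 13
This matches the lower bound, so 6 is optimal.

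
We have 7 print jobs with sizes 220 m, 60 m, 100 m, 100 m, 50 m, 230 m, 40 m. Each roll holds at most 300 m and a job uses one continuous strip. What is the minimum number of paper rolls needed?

3

Total = 230 + 220 + 100 + 100 + 60 + 50 + 40 = 800 m.
Lower bound: ⌈800/300⌉ = 3 paper rolls.
A packing using 3 paper rolls:
  roll 1: 230 + 60 = 290
  roll 2: 220 + 50 = 270
  roll 3: 100 + 100 + 40 = 240
This matches the lower bound, so 3 is optimal.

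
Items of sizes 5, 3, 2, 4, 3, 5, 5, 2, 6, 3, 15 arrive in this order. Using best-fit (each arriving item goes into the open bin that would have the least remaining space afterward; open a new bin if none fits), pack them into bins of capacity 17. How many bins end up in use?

  5 → bin 1 (new)  [load 5/17]
  3 → bin 1  [load 8/17]
  2 → bin 1  [load 10/17]
  4 → bin 1  [load 14/17]
  3 → bin 1  [load 17/17]
  5 → bin 2 (new)  [load 5/17]
  5 → bin 2  [load 10/17]
  2 → bin 2  [load 12/17]
  6 → bin 3 (new)  [load 6/17]
  3 → bin 2  [load 15/17]
  15 → bin 4 (new)  [load 15/17]
4 bins opened.

4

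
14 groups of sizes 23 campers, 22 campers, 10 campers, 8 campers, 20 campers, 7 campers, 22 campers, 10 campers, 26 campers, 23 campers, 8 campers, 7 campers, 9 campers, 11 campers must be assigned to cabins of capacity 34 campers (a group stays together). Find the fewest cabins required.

7

Total = 26 + 23 + 23 + 22 + 22 + 20 + 11 + 10 + 10 + 9 + 8 + 8 + 7 + 7 = 206 campers.
Lower bound: ⌈206/34⌉ = 7 cabins.
A packing using 7 cabins:
  cabin 1: 26 + 8 = 34
  cabin 2: 23 + 11 = 34
  cabin 3: 23 + 10 = 33
  cabin 4: 22 + 10 = 32
  cabin 5: 22 + 9 = 31
  cabin 6: 20 + 8 = 28
  cabin 7: 7 + 7 = 14
This matches the lower bound, so 7 is optimal.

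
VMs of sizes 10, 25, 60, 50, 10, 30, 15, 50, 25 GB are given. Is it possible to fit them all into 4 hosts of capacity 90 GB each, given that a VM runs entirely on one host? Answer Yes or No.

Yes

A valid assignment using 4 hosts:
  host 1: 60 + 30 = 90
  host 2: 50 + 25 + 15 = 90
  host 3: 50 + 25 + 10 = 85
  host 4: 10 = 10
Every load is within 90 GB, so 4 hosts suffice.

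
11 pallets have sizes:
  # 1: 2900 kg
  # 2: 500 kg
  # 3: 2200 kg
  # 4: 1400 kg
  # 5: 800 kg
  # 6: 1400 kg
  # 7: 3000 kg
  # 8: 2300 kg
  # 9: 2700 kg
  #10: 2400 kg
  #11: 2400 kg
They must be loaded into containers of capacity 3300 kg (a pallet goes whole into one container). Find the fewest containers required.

8

Total = 3000 + 2900 + 2700 + 2400 + 2400 + 2300 + 2200 + 1400 + 1400 + 800 + 500 = 22000 kg.
Lower bound: ⌈22000/3300⌉ = 7 containers.
A packing using 8 containers:
  container 1: 3000 = 3000
  container 2: 2900 = 2900
  container 3: 2700 + 500 = 3200
  container 4: 2400 + 800 = 3200
  container 5: 2400 = 2400
  container 6: 2300 = 2300
  container 7: 2200 = 2200
  container 8: 1400 + 1400 = 2800
No arrangement into 7 containers stays within capacity, so 8 is optimal.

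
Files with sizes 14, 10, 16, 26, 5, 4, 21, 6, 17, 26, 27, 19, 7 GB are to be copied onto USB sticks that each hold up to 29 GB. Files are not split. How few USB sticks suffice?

8

Total = 27 + 26 + 26 + 21 + 19 + 17 + 16 + 14 + 10 + 7 + 6 + 5 + 4 = 198 GB.
Lower bound: ⌈198/29⌉ = 7 USB sticks.
A packing using 8 USB sticks:
  USB stick 1: 27 = 27
  USB stick 2: 26 = 26
  USB stick 3: 26 = 26
  USB stick 4: 21 + 7 = 28
  USB stick 5: 19 + 10 = 29
  USB stick 6: 17 + 6 + 5 = 28
  USB stick 7: 16 + 4 = 20
  USB stick 8: 14 = 14
No arrangement into 7 USB sticks stays within capacity, so 8 is optimal.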